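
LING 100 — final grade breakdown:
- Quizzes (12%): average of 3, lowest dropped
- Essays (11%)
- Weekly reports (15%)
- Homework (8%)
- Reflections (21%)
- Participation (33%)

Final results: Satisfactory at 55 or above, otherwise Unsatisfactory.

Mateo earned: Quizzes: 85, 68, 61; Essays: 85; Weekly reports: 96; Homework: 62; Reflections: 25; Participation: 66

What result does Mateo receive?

Quizzes: drop 61 → average of remaining 2 = 153/2 = 76.5
Weighted total:
  Quizzes 76.5 × 0.12 = 9.18
  Essays 85 × 0.11 = 9.35
  Weekly reports 96 × 0.15 = 14.4
  Homework 62 × 0.08 = 4.96
  Reflections 25 × 0.21 = 5.25
  Participation 66 × 0.33 = 21.78
Sum = 64.92
64.92 ≥ 55 → Satisfactory

Satisfactory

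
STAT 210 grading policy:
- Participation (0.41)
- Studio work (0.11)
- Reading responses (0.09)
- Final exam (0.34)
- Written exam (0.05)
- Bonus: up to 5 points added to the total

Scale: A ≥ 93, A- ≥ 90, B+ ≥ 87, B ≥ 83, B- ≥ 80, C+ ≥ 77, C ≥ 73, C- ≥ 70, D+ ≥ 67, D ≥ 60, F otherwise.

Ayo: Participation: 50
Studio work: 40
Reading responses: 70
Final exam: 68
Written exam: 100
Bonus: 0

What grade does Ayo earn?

Weighted total:
  Participation 50 × 0.41 = 20.5
  Studio work 40 × 0.11 = 4.4
  Reading responses 70 × 0.09 = 6.3
  Final exam 68 × 0.34 = 23.12
  Written exam 100 × 0.05 = 5
Sum = 59.32
Bonus: 59.32 + 0 = 59.32
59.32 < 60 → F

F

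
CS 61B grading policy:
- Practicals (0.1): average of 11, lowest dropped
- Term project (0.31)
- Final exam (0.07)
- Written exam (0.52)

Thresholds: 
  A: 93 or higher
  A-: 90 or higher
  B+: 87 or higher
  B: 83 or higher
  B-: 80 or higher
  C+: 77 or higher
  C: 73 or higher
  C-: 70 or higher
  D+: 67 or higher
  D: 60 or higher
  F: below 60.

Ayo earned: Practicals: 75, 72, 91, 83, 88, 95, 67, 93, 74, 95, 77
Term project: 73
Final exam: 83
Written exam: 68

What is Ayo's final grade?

C-

Practicals: drop 67 → average of remaining 10 = 843/10 = 84.3
Weighted total:
  Practicals 84.3 × 0.1 = 8.43
  Term project 73 × 0.31 = 22.63
  Final exam 83 × 0.07 = 5.81
  Written exam 68 × 0.52 = 35.36
Sum = 72.23
72.23 is ≥ 70 and < 73 → C-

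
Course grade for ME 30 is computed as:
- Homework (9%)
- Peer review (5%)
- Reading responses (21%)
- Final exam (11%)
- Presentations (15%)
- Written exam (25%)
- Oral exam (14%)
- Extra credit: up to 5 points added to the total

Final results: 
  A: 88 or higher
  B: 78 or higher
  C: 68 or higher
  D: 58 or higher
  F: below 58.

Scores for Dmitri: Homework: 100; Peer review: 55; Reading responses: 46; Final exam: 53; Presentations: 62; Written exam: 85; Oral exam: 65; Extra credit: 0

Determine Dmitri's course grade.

Weighted total:
  Homework 100 × 0.09 = 9
  Peer review 55 × 0.05 = 2.75
  Reading responses 46 × 0.21 = 9.66
  Final exam 53 × 0.11 = 5.83
  Presentations 62 × 0.15 = 9.3
  Written exam 85 × 0.25 = 21.25
  Oral exam 65 × 0.14 = 9.1
Sum = 66.89
Extra credit: 66.89 + 0 = 66.89
66.89 is ≥ 58 and < 68 → D

D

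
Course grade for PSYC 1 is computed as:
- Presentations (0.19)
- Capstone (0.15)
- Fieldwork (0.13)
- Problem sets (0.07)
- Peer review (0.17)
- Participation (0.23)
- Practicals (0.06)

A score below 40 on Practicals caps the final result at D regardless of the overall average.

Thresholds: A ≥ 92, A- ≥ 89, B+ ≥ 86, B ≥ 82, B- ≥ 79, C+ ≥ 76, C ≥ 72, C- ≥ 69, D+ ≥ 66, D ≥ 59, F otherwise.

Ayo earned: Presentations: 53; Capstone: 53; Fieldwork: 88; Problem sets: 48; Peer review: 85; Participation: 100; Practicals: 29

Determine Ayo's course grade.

Practicals score 29 < 40: minimum not met.
Weighted total:
  Presentations 53 × 0.19 = 10.07
  Capstone 53 × 0.15 = 7.95
  Fieldwork 88 × 0.13 = 11.44
  Problem sets 48 × 0.07 = 3.36
  Peer review 85 × 0.17 = 14.45
  Participation 100 × 0.23 = 23
  Practicals 29 × 0.06 = 1.74
Sum = 72.01
72.01 would be C; cap at D applies → D.

D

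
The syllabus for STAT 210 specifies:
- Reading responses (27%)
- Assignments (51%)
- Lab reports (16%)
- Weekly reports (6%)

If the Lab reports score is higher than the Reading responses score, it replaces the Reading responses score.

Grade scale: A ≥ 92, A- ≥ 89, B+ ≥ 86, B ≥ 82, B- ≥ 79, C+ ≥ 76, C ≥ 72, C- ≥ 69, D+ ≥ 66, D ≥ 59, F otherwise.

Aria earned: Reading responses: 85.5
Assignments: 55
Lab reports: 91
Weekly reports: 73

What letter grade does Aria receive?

C-

Lab reports (91) > Reading responses (85.5), so Reading responses counts as 91.
Weighted total:
  Reading responses 91 × 0.27 = 24.57
  Assignments 55 × 0.51 = 28.05
  Lab reports 91 × 0.16 = 14.56
  Weekly reports 73 × 0.06 = 4.38
Sum = 71.56
71.56 is ≥ 69 and < 72 → C-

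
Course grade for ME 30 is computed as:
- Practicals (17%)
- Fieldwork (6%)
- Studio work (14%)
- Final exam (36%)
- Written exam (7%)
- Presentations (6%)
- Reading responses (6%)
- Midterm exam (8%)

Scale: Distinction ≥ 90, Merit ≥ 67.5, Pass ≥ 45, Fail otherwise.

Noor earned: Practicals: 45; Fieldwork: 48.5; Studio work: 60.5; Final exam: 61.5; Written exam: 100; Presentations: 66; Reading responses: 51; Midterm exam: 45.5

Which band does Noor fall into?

Pass

Weighted total:
  Practicals 45 × 0.17 = 7.65
  Fieldwork 48.5 × 0.06 = 2.91
  Studio work 60.5 × 0.14 = 8.47
  Final exam 61.5 × 0.36 = 22.14
  Written exam 100 × 0.07 = 7
  Presentations 66 × 0.06 = 3.96
  Reading responses 51 × 0.06 = 3.06
  Midterm exam 45.5 × 0.08 = 3.64
Sum = 58.83
58.83 is ≥ 45 and < 67.5 → Pass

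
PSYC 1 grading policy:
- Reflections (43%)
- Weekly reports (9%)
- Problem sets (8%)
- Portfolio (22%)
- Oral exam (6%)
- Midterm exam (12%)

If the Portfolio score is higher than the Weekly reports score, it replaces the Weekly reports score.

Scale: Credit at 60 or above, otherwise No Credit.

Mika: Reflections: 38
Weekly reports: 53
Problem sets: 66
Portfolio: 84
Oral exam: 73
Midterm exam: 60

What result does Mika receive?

Portfolio (84) > Weekly reports (53), so Weekly reports counts as 84.
Weighted total:
  Reflections 38 × 0.43 = 16.34
  Weekly reports 84 × 0.09 = 7.56
  Problem sets 66 × 0.08 = 5.28
  Portfolio 84 × 0.22 = 18.48
  Oral exam 73 × 0.06 = 4.38
  Midterm exam 60 × 0.12 = 7.2
Sum = 59.24
59.24 < 60 → No Credit

No Credit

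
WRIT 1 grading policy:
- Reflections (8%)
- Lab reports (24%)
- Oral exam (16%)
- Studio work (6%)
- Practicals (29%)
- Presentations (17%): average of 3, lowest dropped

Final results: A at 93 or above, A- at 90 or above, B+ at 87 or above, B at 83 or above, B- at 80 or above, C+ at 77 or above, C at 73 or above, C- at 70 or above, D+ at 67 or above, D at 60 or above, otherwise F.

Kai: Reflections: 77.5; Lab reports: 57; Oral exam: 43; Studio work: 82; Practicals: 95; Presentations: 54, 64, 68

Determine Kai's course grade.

C-

Presentations: drop 54 → average of remaining 2 = 132/2 = 66
Weighted total:
  Reflections 77.5 × 0.08 = 6.2
  Lab reports 57 × 0.24 = 13.68
  Oral exam 43 × 0.16 = 6.88
  Studio work 82 × 0.06 = 4.92
  Practicals 95 × 0.29 = 27.55
  Presentations 66 × 0.17 = 11.22
Sum = 70.45
70.45 is ≥ 70 and < 73 → C-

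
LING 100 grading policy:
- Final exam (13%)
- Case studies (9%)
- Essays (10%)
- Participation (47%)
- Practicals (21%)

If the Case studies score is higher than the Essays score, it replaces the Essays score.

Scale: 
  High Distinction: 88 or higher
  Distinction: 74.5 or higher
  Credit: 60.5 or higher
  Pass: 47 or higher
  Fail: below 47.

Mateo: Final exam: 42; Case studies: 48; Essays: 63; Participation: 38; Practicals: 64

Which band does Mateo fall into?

Case studies (48) ≤ Essays (63), so Essays stays at 63.
Weighted total:
  Final exam 42 × 0.13 = 5.46
  Case studies 48 × 0.09 = 4.32
  Essays 63 × 0.1 = 6.3
  Participation 38 × 0.47 = 17.86
  Practicals 64 × 0.21 = 13.44
Sum = 47.38
47.38 is ≥ 47 and < 60.5 → Pass

Pass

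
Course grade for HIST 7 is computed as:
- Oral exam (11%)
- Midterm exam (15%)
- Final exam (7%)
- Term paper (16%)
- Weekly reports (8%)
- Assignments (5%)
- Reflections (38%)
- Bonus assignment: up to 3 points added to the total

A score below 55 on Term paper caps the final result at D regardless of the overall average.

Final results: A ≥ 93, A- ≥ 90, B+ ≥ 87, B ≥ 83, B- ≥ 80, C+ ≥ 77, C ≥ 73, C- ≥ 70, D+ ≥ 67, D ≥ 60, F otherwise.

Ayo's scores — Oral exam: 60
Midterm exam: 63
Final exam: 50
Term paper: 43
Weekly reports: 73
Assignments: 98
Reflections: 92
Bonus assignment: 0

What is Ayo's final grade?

Term paper score 43 < 55: minimum not met.
Weighted total:
  Oral exam 60 × 0.11 = 6.6
  Midterm exam 63 × 0.15 = 9.45
  Final exam 50 × 0.07 = 3.5
  Term paper 43 × 0.16 = 6.88
  Weekly reports 73 × 0.08 = 5.84
  Assignments 98 × 0.05 = 4.9
  Reflections 92 × 0.38 = 34.96
Sum = 72.13
Bonus assignment: 72.13 + 0 = 72.13
72.13 would be C-; cap at D applies → D.

D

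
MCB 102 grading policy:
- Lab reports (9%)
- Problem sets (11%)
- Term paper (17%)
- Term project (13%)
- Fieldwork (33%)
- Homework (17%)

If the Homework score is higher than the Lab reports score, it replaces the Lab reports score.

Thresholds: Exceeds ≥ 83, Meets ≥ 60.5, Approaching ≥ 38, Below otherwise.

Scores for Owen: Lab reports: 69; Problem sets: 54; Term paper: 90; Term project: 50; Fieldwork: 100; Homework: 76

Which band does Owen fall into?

Meets

Homework (76) > Lab reports (69), so Lab reports counts as 76.
Weighted total:
  Lab reports 76 × 0.09 = 6.84
  Problem sets 54 × 0.11 = 5.94
  Term paper 90 × 0.17 = 15.3
  Term project 50 × 0.13 = 6.5
  Fieldwork 100 × 0.33 = 33
  Homework 76 × 0.17 = 12.92
Sum = 80.5
80.5 is ≥ 60.5 and < 83 → Meets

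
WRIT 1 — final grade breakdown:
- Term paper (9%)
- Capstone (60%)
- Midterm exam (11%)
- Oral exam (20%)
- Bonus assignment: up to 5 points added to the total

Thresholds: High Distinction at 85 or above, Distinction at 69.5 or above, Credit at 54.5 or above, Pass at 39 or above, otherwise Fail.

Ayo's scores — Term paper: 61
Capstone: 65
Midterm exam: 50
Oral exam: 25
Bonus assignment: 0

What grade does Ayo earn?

Weighted total:
  Term paper 61 × 0.09 = 5.49
  Capstone 65 × 0.6 = 39
  Midterm exam 50 × 0.11 = 5.5
  Oral exam 25 × 0.2 = 5
Sum = 54.99
Bonus assignment: 54.99 + 0 = 54.99
54.99 is ≥ 54.5 and < 69.5 → Credit

Credit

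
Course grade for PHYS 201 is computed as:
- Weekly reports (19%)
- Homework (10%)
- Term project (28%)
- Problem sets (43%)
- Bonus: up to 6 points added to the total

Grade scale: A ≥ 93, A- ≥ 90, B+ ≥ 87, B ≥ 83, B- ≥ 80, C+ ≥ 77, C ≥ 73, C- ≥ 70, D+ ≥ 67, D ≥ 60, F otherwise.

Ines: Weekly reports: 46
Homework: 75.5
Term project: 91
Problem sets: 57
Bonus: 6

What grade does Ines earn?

C-

Weighted total:
  Weekly reports 46 × 0.19 = 8.74
  Homework 75.5 × 0.1 = 7.55
  Term project 91 × 0.28 = 25.48
  Problem sets 57 × 0.43 = 24.51
Sum = 66.28
Bonus: 66.28 + 6 = 72.28
72.28 is ≥ 70 and < 73 → C-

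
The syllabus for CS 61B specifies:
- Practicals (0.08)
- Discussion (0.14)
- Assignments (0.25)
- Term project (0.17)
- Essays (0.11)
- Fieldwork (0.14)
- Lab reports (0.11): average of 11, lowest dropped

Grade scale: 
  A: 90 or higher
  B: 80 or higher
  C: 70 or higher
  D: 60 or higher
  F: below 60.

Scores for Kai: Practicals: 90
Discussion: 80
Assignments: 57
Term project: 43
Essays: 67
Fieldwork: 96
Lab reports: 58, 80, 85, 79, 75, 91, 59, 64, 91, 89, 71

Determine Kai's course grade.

D

Lab reports: drop 58 → average of remaining 10 = 784/10 = 78.4
Weighted total:
  Practicals 90 × 0.08 = 7.2
  Discussion 80 × 0.14 = 11.2
  Assignments 57 × 0.25 = 14.25
  Term project 43 × 0.17 = 7.31
  Essays 67 × 0.11 = 7.37
  Fieldwork 96 × 0.14 = 13.44
  Lab reports 78.4 × 0.11 = 8.624
Sum = 69.394
69.394 is ≥ 60 and < 70 → D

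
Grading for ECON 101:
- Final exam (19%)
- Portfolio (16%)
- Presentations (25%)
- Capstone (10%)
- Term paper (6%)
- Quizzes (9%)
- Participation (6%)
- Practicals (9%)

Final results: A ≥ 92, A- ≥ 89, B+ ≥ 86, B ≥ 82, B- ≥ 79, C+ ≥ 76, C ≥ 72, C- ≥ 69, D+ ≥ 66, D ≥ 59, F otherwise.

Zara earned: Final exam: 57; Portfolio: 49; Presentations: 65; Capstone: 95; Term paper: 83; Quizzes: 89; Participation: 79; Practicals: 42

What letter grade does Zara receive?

Weighted total:
  Final exam 57 × 0.19 = 10.83
  Portfolio 49 × 0.16 = 7.84
  Presentations 65 × 0.25 = 16.25
  Capstone 95 × 0.1 = 9.5
  Term paper 83 × 0.06 = 4.98
  Quizzes 89 × 0.09 = 8.01
  Participation 79 × 0.06 = 4.74
  Practicals 42 × 0.09 = 3.78
Sum = 65.93
65.93 is ≥ 59 and < 66 → D

D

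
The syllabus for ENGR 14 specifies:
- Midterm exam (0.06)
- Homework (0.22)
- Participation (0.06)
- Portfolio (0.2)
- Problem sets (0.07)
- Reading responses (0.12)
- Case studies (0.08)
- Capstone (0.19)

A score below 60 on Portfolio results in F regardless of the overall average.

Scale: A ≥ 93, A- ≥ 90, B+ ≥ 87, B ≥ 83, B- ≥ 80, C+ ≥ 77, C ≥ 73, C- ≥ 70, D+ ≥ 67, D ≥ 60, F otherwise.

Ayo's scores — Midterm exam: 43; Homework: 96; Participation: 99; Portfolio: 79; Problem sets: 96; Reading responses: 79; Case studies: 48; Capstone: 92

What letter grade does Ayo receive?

B-

Portfolio score 79 ≥ 60: minimum met.
Weighted total:
  Midterm exam 43 × 0.06 = 2.58
  Homework 96 × 0.22 = 21.12
  Participation 99 × 0.06 = 5.94
  Portfolio 79 × 0.2 = 15.8
  Problem sets 96 × 0.07 = 6.72
  Reading responses 79 × 0.12 = 9.48
  Case studies 48 × 0.08 = 3.84
  Capstone 92 × 0.19 = 17.48
Sum = 82.96
82.96 is ≥ 80 and < 83 → B-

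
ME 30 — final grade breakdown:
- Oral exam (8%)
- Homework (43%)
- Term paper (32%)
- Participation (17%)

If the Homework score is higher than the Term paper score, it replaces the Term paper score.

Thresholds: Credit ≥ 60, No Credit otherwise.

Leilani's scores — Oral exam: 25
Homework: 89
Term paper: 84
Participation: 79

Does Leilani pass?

Credit

Homework (89) > Term paper (84), so Term paper counts as 89.
Weighted total:
  Oral exam 25 × 0.08 = 2
  Homework 89 × 0.43 = 38.27
  Term paper 89 × 0.32 = 28.48
  Participation 79 × 0.17 = 13.43
Sum = 82.18
82.18 ≥ 60 → Credit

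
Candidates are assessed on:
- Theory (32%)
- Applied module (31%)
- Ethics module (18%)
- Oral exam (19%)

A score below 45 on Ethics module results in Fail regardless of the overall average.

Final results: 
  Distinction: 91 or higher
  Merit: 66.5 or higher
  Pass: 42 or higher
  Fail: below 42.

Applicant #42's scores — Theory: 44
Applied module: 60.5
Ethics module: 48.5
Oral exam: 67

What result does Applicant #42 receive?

Ethics module score 48.5 ≥ 45: minimum met.
Weighted total:
  Theory 44 × 0.32 = 14.08
  Applied module 60.5 × 0.31 = 18.755
  Ethics module 48.5 × 0.18 = 8.73
  Oral exam 67 × 0.19 = 12.73
Sum = 54.295
54.295 is ≥ 42 and < 66.5 → Pass

Pass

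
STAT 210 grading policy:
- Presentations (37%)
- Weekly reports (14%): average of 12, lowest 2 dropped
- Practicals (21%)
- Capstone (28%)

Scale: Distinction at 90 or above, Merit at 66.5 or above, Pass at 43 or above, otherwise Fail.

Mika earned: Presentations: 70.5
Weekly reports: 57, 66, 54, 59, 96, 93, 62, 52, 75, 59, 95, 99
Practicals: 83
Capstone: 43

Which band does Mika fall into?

Weekly reports: drop 52, 54 → average of remaining 10 = 761/10 = 76.1
Weighted total:
  Presentations 70.5 × 0.37 = 26.085
  Weekly reports 76.1 × 0.14 = 10.654
  Practicals 83 × 0.21 = 17.43
  Capstone 43 × 0.28 = 12.04
Sum = 66.209
66.209 is ≥ 43 and < 66.5 → Pass

Pass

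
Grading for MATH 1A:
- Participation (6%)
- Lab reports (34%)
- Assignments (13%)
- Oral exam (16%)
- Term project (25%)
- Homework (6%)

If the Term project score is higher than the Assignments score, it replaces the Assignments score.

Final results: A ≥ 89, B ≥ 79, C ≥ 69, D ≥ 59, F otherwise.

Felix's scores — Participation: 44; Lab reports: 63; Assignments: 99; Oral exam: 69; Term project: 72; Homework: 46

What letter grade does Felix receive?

D

Term project (72) ≤ Assignments (99), so Assignments stays at 99.
Weighted total:
  Participation 44 × 0.06 = 2.64
  Lab reports 63 × 0.34 = 21.42
  Assignments 99 × 0.13 = 12.87
  Oral exam 69 × 0.16 = 11.04
  Term project 72 × 0.25 = 18
  Homework 46 × 0.06 = 2.76
Sum = 68.73
68.73 is ≥ 59 and < 69 → D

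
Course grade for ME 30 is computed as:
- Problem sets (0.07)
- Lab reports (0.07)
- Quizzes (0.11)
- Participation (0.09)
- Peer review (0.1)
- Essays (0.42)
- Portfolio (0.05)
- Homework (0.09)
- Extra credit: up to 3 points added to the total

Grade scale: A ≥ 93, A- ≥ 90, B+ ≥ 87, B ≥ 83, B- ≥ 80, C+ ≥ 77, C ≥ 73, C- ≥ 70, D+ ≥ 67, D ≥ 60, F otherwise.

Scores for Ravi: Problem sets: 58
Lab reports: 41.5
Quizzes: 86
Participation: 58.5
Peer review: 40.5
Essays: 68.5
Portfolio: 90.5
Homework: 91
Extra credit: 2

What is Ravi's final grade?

D+

Weighted total:
  Problem sets 58 × 0.07 = 4.06
  Lab reports 41.5 × 0.07 = 2.905
  Quizzes 86 × 0.11 = 9.46
  Participation 58.5 × 0.09 = 5.265
  Peer review 40.5 × 0.1 = 4.05
  Essays 68.5 × 0.42 = 28.77
  Portfolio 90.5 × 0.05 = 4.525
  Homework 91 × 0.09 = 8.19
Sum = 67.225
Extra credit: 67.225 + 2 = 69.225
69.225 is ≥ 67 and < 70 → D+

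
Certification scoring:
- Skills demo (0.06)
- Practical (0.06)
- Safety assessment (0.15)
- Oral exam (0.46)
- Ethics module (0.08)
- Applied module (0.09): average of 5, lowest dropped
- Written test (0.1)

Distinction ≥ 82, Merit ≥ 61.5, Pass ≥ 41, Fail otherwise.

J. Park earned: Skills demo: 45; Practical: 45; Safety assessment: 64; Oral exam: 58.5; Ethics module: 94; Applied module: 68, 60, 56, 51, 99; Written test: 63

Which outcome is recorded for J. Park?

Merit

Applied module: drop 51 → average of remaining 4 = 283/4 = 70.75
Weighted total:
  Skills demo 45 × 0.06 = 2.7
  Practical 45 × 0.06 = 2.7
  Safety assessment 64 × 0.15 = 9.6
  Oral exam 58.5 × 0.46 = 26.91
  Ethics module 94 × 0.08 = 7.52
  Applied module 70.75 × 0.09 = 6.3675
  Written test 63 × 0.1 = 6.3
Sum = 62.0975
62.0975 is ≥ 61.5 and < 82 → Merit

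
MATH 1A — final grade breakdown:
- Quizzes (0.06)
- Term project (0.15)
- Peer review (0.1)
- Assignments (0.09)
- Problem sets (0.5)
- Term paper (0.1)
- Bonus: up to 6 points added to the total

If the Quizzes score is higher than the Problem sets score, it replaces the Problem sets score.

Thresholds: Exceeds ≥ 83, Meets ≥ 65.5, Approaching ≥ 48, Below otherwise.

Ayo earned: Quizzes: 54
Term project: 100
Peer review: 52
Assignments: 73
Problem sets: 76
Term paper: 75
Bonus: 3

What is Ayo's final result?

Meets

Quizzes (54) ≤ Problem sets (76), so Problem sets stays at 76.
Weighted total:
  Quizzes 54 × 0.06 = 3.24
  Term project 100 × 0.15 = 15
  Peer review 52 × 0.1 = 5.2
  Assignments 73 × 0.09 = 6.57
  Problem sets 76 × 0.5 = 38
  Term paper 75 × 0.1 = 7.5
Sum = 75.51
Bonus: 75.51 + 3 = 78.51
78.51 is ≥ 65.5 and < 83 → Meets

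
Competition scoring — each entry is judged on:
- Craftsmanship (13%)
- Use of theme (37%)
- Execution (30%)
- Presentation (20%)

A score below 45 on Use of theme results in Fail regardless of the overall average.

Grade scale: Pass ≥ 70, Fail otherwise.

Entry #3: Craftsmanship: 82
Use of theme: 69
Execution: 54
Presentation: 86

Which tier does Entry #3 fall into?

Fail

Use of theme score 69 ≥ 45: minimum met.
Weighted total:
  Craftsmanship 82 × 0.13 = 10.66
  Use of theme 69 × 0.37 = 25.53
  Execution 54 × 0.3 = 16.2
  Presentation 86 × 0.2 = 17.2
Sum = 69.59
69.59 < 70 → Fail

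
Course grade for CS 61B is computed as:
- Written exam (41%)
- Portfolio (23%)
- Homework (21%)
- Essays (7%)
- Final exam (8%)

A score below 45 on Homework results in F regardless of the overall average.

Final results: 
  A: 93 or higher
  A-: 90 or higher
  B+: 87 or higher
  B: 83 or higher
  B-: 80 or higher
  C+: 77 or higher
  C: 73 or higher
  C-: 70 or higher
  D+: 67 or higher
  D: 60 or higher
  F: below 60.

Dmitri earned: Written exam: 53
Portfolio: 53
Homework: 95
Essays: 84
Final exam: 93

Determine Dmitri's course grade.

Homework score 95 ≥ 45: minimum met.
Weighted total:
  Written exam 53 × 0.41 = 21.73
  Portfolio 53 × 0.23 = 12.19
  Homework 95 × 0.21 = 19.95
  Essays 84 × 0.07 = 5.88
  Final exam 93 × 0.08 = 7.44
Sum = 67.19
67.19 is ≥ 67 and < 70 → D+

D+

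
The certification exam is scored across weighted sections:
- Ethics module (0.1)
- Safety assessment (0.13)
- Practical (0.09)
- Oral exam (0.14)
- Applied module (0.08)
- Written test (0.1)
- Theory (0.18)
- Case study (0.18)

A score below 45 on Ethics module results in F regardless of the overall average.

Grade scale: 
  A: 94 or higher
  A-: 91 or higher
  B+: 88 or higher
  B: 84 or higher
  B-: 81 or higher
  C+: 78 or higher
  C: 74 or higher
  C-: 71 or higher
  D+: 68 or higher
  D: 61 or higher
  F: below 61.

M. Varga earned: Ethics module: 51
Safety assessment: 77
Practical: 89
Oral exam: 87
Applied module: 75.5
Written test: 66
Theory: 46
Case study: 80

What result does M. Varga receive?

Ethics module score 51 ≥ 45: minimum met.
Weighted total:
  Ethics module 51 × 0.1 = 5.1
  Safety assessment 77 × 0.13 = 10.01
  Practical 89 × 0.09 = 8.01
  Oral exam 87 × 0.14 = 12.18
  Applied module 75.5 × 0.08 = 6.04
  Written test 66 × 0.1 = 6.6
  Theory 46 × 0.18 = 8.28
  Case study 80 × 0.18 = 14.4
Sum = 70.62
70.62 is ≥ 68 and < 71 → D+

D+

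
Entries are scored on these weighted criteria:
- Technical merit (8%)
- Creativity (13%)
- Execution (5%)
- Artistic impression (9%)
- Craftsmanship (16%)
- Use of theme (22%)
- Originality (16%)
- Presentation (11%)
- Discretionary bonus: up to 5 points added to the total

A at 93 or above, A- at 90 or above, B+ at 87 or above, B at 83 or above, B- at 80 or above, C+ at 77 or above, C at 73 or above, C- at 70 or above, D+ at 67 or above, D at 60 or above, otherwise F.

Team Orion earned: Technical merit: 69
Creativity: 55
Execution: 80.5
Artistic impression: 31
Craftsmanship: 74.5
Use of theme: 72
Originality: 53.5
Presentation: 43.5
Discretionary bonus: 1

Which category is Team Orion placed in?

D

Weighted total:
  Technical merit 69 × 0.08 = 5.52
  Creativity 55 × 0.13 = 7.15
  Execution 80.5 × 0.05 = 4.025
  Artistic impression 31 × 0.09 = 2.79
  Craftsmanship 74.5 × 0.16 = 11.92
  Use of theme 72 × 0.22 = 15.84
  Originality 53.5 × 0.16 = 8.56
  Presentation 43.5 × 0.11 = 4.785
Sum = 60.59
Discretionary bonus: 60.59 + 1 = 61.59
61.59 is ≥ 60 and < 67 → D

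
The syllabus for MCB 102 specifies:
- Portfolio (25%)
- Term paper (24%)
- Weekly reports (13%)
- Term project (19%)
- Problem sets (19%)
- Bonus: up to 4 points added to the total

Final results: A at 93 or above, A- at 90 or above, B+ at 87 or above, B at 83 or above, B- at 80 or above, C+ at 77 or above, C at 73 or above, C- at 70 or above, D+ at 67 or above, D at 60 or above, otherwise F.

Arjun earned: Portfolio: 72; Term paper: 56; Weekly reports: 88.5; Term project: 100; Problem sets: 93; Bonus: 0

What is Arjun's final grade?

C+

Weighted total:
  Portfolio 72 × 0.25 = 18
  Term paper 56 × 0.24 = 13.44
  Weekly reports 88.5 × 0.13 = 11.505
  Term project 100 × 0.19 = 19
  Problem sets 93 × 0.19 = 17.67
Sum = 79.615
Bonus: 79.615 + 0 = 79.615
79.615 is ≥ 77 and < 80 → C+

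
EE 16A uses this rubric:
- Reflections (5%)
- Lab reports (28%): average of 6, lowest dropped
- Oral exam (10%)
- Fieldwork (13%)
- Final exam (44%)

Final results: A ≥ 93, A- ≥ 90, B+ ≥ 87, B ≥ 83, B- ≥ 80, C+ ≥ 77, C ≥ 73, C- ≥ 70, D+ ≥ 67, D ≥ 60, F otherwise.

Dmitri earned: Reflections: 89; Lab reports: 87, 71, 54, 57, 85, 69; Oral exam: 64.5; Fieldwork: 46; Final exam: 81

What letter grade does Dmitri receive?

Lab reports: drop 54 → average of remaining 5 = 369/5 = 73.8
Weighted total:
  Reflections 89 × 0.05 = 4.45
  Lab reports 73.8 × 0.28 = 20.664
  Oral exam 64.5 × 0.1 = 6.45
  Fieldwork 46 × 0.13 = 5.98
  Final exam 81 × 0.44 = 35.64
Sum = 73.184
73.184 is ≥ 73 and < 77 → C

C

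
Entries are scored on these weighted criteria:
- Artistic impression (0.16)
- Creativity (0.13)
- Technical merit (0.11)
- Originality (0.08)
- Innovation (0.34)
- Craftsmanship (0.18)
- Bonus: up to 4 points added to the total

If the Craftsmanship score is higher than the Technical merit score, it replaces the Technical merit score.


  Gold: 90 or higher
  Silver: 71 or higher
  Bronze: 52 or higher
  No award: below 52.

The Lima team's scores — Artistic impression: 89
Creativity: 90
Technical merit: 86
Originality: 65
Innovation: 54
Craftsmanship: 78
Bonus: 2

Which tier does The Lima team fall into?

Craftsmanship (78) ≤ Technical merit (86), so Technical merit stays at 86.
Weighted total:
  Artistic impression 89 × 0.16 = 14.24
  Creativity 90 × 0.13 = 11.7
  Technical merit 86 × 0.11 = 9.46
  Originality 65 × 0.08 = 5.2
  Innovation 54 × 0.34 = 18.36
  Craftsmanship 78 × 0.18 = 14.04
Sum = 73
Bonus: 73 + 2 = 75
75 is ≥ 71 and < 90 → Silver

Silver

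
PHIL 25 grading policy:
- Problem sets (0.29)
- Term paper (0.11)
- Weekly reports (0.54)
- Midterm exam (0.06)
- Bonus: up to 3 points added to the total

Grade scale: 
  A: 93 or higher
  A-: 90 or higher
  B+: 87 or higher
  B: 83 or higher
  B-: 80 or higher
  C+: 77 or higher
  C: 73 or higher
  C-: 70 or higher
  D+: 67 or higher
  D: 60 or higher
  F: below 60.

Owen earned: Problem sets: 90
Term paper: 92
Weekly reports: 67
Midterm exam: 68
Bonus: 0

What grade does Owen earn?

C

Weighted total:
  Problem sets 90 × 0.29 = 26.1
  Term paper 92 × 0.11 = 10.12
  Weekly reports 67 × 0.54 = 36.18
  Midterm exam 68 × 0.06 = 4.08
Sum = 76.48
Bonus: 76.48 + 0 = 76.48
76.48 is ≥ 73 and < 77 → C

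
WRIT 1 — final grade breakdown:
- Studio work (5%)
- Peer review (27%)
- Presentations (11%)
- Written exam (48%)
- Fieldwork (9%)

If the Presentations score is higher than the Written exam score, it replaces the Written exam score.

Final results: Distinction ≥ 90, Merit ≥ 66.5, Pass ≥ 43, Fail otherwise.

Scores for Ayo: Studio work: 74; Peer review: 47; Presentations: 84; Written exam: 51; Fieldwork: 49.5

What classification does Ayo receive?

Presentations (84) > Written exam (51), so Written exam counts as 84.
Weighted total:
  Studio work 74 × 0.05 = 3.7
  Peer review 47 × 0.27 = 12.69
  Presentations 84 × 0.11 = 9.24
  Written exam 84 × 0.48 = 40.32
  Fieldwork 49.5 × 0.09 = 4.455
Sum = 70.405
70.405 is ≥ 66.5 and < 90 → Merit

Merit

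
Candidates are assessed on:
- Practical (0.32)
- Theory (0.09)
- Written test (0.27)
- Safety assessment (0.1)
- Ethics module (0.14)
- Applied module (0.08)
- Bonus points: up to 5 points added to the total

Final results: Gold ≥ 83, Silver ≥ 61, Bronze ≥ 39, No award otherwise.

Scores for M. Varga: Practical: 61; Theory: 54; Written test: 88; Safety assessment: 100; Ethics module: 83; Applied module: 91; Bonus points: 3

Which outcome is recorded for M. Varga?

Silver

Weighted total:
  Practical 61 × 0.32 = 19.52
  Theory 54 × 0.09 = 4.86
  Written test 88 × 0.27 = 23.76
  Safety assessment 100 × 0.1 = 10
  Ethics module 83 × 0.14 = 11.62
  Applied module 91 × 0.08 = 7.28
Sum = 77.04
Bonus points: 77.04 + 3 = 80.04
80.04 is ≥ 61 and < 83 → Silver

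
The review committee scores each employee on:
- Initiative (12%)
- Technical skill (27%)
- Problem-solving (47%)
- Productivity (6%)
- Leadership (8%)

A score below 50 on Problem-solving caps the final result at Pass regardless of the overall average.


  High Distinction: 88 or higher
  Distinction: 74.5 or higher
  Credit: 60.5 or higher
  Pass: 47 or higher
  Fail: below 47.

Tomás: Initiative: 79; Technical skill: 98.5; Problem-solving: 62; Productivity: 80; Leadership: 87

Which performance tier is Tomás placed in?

Distinction

Problem-solving score 62 ≥ 50: minimum met.
Weighted total:
  Initiative 79 × 0.12 = 9.48
  Technical skill 98.5 × 0.27 = 26.595
  Problem-solving 62 × 0.47 = 29.14
  Productivity 80 × 0.06 = 4.8
  Leadership 87 × 0.08 = 6.96
Sum = 76.975
76.975 is ≥ 74.5 and < 88 → Distinction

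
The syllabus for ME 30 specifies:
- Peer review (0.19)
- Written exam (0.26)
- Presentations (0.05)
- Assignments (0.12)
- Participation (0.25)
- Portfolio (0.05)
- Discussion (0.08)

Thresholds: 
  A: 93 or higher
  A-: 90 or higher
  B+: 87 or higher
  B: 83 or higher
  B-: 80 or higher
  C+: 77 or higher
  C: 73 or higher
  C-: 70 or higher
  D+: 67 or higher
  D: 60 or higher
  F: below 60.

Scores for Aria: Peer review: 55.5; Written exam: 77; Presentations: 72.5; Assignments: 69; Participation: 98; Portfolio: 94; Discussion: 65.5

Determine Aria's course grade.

C

Weighted total:
  Peer review 55.5 × 0.19 = 10.545
  Written exam 77 × 0.26 = 20.02
  Presentations 72.5 × 0.05 = 3.625
  Assignments 69 × 0.12 = 8.28
  Participation 98 × 0.25 = 24.5
  Portfolio 94 × 0.05 = 4.7
  Discussion 65.5 × 0.08 = 5.24
Sum = 76.91
76.91 is ≥ 73 and < 77 → C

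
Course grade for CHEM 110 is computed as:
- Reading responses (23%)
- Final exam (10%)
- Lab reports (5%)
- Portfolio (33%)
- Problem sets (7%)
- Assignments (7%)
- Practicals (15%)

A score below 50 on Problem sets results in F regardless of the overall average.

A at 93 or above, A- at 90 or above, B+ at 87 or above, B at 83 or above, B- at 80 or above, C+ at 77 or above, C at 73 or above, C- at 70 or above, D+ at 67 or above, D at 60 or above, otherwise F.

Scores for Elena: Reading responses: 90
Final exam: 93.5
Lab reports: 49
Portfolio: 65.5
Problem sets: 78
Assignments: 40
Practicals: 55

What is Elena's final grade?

C-

Problem sets score 78 ≥ 50: minimum met.
Weighted total:
  Reading responses 90 × 0.23 = 20.7
  Final exam 93.5 × 0.1 = 9.35
  Lab reports 49 × 0.05 = 2.45
  Portfolio 65.5 × 0.33 = 21.615
  Problem sets 78 × 0.07 = 5.46
  Assignments 40 × 0.07 = 2.8
  Practicals 55 × 0.15 = 8.25
Sum = 70.625
70.625 is ≥ 70 and < 73 → C-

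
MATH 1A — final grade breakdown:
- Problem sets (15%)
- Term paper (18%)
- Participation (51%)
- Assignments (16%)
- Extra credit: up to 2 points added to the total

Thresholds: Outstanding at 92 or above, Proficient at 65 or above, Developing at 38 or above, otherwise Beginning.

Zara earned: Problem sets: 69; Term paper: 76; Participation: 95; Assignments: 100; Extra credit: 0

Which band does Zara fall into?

Proficient

Weighted total:
  Problem sets 69 × 0.15 = 10.35
  Term paper 76 × 0.18 = 13.68
  Participation 95 × 0.51 = 48.45
  Assignments 100 × 0.16 = 16
Sum = 88.48
Extra credit: 88.48 + 0 = 88.48
88.48 is ≥ 65 and < 92 → Proficient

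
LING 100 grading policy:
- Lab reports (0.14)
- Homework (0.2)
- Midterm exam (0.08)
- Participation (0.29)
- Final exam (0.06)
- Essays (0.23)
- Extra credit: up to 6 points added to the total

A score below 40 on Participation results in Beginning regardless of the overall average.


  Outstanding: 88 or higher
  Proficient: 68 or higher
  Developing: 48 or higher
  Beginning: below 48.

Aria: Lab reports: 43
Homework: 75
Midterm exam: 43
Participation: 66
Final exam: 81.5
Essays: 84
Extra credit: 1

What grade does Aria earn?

Proficient

Participation score 66 ≥ 40: minimum met.
Weighted total:
  Lab reports 43 × 0.14 = 6.02
  Homework 75 × 0.2 = 15
  Midterm exam 43 × 0.08 = 3.44
  Participation 66 × 0.29 = 19.14
  Final exam 81.5 × 0.06 = 4.89
  Essays 84 × 0.23 = 19.32
Sum = 67.81
Extra credit: 67.81 + 1 = 68.81
68.81 is ≥ 68 and < 88 → Proficient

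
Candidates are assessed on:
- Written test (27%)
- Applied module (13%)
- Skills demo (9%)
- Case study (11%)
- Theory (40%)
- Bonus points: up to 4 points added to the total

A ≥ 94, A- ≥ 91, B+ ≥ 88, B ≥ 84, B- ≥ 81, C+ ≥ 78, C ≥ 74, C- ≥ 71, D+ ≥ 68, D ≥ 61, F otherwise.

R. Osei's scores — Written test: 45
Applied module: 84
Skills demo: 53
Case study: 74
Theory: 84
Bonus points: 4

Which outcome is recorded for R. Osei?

Weighted total:
  Written test 45 × 0.27 = 12.15
  Applied module 84 × 0.13 = 10.92
  Skills demo 53 × 0.09 = 4.77
  Case study 74 × 0.11 = 8.14
  Theory 84 × 0.4 = 33.6
Sum = 69.58
Bonus points: 69.58 + 4 = 73.58
73.58 is ≥ 71 and < 74 → C-

C-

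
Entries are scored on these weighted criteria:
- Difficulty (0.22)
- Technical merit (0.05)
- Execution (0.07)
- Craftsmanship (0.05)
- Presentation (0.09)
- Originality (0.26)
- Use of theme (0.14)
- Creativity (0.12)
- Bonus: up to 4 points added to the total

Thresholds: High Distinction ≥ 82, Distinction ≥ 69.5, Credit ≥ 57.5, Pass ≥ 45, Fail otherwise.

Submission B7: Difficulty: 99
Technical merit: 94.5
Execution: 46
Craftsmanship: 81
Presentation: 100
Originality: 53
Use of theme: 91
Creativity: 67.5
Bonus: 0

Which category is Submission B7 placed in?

Distinction

Weighted total:
  Difficulty 99 × 0.22 = 21.78
  Technical merit 94.5 × 0.05 = 4.725
  Execution 46 × 0.07 = 3.22
  Craftsmanship 81 × 0.05 = 4.05
  Presentation 100 × 0.09 = 9
  Originality 53 × 0.26 = 13.78
  Use of theme 91 × 0.14 = 12.74
  Creativity 67.5 × 0.12 = 8.1
Sum = 77.395
Bonus: 77.395 + 0 = 77.395
77.395 is ≥ 69.5 and < 82 → Distinction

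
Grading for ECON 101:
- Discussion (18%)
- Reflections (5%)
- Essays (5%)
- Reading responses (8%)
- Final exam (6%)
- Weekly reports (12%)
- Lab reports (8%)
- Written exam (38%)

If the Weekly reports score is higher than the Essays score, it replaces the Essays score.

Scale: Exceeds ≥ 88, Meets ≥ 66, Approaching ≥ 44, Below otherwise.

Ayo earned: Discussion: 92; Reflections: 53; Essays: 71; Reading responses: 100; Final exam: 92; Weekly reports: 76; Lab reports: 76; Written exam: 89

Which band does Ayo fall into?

Weekly reports (76) > Essays (71), so Essays counts as 76.
Weighted total:
  Discussion 92 × 0.18 = 16.56
  Reflections 53 × 0.05 = 2.65
  Essays 76 × 0.05 = 3.8
  Reading responses 100 × 0.08 = 8
  Final exam 92 × 0.06 = 5.52
  Weekly reports 76 × 0.12 = 9.12
  Lab reports 76 × 0.08 = 6.08
  Written exam 89 × 0.38 = 33.82
Sum = 85.55
85.55 is ≥ 66 and < 88 → Meets

Meets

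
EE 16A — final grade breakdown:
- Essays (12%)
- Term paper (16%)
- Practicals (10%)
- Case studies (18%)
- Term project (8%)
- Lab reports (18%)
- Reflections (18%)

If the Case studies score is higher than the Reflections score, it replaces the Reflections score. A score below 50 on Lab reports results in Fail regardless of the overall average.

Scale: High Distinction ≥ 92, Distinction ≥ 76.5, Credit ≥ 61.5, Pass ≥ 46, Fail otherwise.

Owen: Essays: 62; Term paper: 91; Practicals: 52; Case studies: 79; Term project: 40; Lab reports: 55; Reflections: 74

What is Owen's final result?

Credit

Case studies (79) > Reflections (74), so Reflections counts as 79.
Lab reports score 55 ≥ 50: minimum met.
Weighted total:
  Essays 62 × 0.12 = 7.44
  Term paper 91 × 0.16 = 14.56
  Practicals 52 × 0.1 = 5.2
  Case studies 79 × 0.18 = 14.22
  Term project 40 × 0.08 = 3.2
  Lab reports 55 × 0.18 = 9.9
  Reflections 79 × 0.18 = 14.22
Sum = 68.74
68.74 is ≥ 61.5 and < 76.5 → Credit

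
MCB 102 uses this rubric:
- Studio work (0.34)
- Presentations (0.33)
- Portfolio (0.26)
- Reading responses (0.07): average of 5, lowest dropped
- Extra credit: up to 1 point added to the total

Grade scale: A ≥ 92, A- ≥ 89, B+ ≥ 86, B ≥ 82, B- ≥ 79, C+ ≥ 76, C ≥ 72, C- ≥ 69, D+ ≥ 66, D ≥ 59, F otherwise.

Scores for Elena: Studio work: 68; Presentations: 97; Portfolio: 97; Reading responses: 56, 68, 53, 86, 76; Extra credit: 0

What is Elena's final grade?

Reading responses: drop 53 → average of remaining 4 = 286/4 = 71.5
Weighted total:
  Studio work 68 × 0.34 = 23.12
  Presentations 97 × 0.33 = 32.01
  Portfolio 97 × 0.26 = 25.22
  Reading responses 71.5 × 0.07 = 5.005
Sum = 85.355
Extra credit: 85.355 + 0 = 85.355
85.355 is ≥ 82 and < 86 → B

B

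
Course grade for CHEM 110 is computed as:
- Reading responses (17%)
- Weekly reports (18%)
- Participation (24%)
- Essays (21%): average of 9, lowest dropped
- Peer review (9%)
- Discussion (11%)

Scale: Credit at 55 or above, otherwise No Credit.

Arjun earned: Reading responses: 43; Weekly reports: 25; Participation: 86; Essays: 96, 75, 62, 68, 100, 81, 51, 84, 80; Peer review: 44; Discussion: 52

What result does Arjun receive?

Essays: drop 51 → average of remaining 8 = 646/8 = 80.75
Weighted total:
  Reading responses 43 × 0.17 = 7.31
  Weekly reports 25 × 0.18 = 4.5
  Participation 86 × 0.24 = 20.64
  Essays 80.75 × 0.21 = 16.9575
  Peer review 44 × 0.09 = 3.96
  Discussion 52 × 0.11 = 5.72
Sum = 59.0875
59.0875 ≥ 55 → Credit

Credit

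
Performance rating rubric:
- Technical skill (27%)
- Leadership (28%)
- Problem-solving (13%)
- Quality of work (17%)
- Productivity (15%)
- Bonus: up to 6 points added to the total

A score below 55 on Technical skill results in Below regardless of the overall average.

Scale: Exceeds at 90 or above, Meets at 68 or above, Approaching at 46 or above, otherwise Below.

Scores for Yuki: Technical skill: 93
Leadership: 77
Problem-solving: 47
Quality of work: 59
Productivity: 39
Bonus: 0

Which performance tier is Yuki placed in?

Technical skill score 93 ≥ 55: minimum met.
Weighted total:
  Technical skill 93 × 0.27 = 25.11
  Leadership 77 × 0.28 = 21.56
  Problem-solving 47 × 0.13 = 6.11
  Quality of work 59 × 0.17 = 10.03
  Productivity 39 × 0.15 = 5.85
Sum = 68.66
Bonus: 68.66 + 0 = 68.66
68.66 is ≥ 68 and < 90 → Meets

Meets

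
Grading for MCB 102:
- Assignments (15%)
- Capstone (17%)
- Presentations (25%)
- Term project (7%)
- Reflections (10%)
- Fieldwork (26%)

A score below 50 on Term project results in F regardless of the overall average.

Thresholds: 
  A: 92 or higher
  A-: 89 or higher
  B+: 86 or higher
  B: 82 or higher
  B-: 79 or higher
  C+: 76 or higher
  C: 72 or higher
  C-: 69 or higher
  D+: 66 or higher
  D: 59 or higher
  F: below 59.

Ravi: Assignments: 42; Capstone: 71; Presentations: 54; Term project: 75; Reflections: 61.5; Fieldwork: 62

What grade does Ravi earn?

Term project score 75 ≥ 50: minimum met.
Weighted total:
  Assignments 42 × 0.15 = 6.3
  Capstone 71 × 0.17 = 12.07
  Presentations 54 × 0.25 = 13.5
  Term project 75 × 0.07 = 5.25
  Reflections 61.5 × 0.1 = 6.15
  Fieldwork 62 × 0.26 = 16.12
Sum = 59.39
59.39 is ≥ 59 and < 66 → D

D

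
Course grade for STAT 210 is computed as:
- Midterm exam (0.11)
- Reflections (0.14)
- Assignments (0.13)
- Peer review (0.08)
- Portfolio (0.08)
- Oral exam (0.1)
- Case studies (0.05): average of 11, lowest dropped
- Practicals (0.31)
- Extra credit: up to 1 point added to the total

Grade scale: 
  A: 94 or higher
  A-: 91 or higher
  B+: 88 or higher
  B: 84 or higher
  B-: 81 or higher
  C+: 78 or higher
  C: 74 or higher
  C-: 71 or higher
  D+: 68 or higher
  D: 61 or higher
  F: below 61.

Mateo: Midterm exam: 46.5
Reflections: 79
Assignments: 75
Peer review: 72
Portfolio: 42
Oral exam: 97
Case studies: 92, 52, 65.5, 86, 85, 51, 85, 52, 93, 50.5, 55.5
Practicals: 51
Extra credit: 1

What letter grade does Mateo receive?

D

Case studies: drop 50.5 → average of remaining 10 = 717/10 = 71.7
Weighted total:
  Midterm exam 46.5 × 0.11 = 5.115
  Reflections 79 × 0.14 = 11.06
  Assignments 75 × 0.13 = 9.75
  Peer review 72 × 0.08 = 5.76
  Portfolio 42 × 0.08 = 3.36
  Oral exam 97 × 0.1 = 9.7
  Case studies 71.7 × 0.05 = 3.585
  Practicals 51 × 0.31 = 15.81
Sum = 64.14
Extra credit: 64.14 + 1 = 65.14
65.14 is ≥ 61 and < 68 → D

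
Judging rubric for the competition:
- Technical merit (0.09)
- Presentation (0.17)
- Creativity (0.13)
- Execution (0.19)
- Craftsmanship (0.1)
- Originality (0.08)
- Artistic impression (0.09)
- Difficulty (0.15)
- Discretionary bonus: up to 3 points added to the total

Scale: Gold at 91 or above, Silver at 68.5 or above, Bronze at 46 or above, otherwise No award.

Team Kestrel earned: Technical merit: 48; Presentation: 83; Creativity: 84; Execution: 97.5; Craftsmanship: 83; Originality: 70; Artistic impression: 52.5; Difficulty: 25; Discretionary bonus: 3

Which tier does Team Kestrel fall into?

Silver

Weighted total:
  Technical merit 48 × 0.09 = 4.32
  Presentation 83 × 0.17 = 14.11
  Creativity 84 × 0.13 = 10.92
  Execution 97.5 × 0.19 = 18.525
  Craftsmanship 83 × 0.1 = 8.3
  Originality 70 × 0.08 = 5.6
  Artistic impression 52.5 × 0.09 = 4.725
  Difficulty 25 × 0.15 = 3.75
Sum = 70.25
Discretionary bonus: 70.25 + 3 = 73.25
73.25 is ≥ 68.5 and < 91 → Silver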